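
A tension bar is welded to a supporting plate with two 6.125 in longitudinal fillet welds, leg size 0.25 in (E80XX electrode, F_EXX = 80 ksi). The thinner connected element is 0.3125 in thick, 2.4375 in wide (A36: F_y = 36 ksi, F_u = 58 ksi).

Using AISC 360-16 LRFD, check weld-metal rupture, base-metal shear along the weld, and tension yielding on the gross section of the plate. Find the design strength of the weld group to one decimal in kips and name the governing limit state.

Weld metal: throat = 0.707×0.25 = 0.17675 in, L = 2×6.125 = 12.25 in. φR_n = 0.75 × 0.6 × 80 × 0.17675 × 12.25 = 77.9 kips.
Base metal shear (0.3125 in plate): yield φR_n = 1.0×0.6×36×0.3125×12.25 = 82.7 kips; rupture φR_n = 0.75×0.6×58×0.3125×12.25 = 99.9 kips; take 82.7 kips (yield).
Tension yield (gross): A_g = 2.4375×0.3125 = 0.76172 in². φR_n = 0.90 × 36 × 0.76172 = 24.7 kips.
Governing: min(77.9, 82.7, 24.7) = 24.7 kips → gross-section yield.

24.7 kips (gross-section yield governs)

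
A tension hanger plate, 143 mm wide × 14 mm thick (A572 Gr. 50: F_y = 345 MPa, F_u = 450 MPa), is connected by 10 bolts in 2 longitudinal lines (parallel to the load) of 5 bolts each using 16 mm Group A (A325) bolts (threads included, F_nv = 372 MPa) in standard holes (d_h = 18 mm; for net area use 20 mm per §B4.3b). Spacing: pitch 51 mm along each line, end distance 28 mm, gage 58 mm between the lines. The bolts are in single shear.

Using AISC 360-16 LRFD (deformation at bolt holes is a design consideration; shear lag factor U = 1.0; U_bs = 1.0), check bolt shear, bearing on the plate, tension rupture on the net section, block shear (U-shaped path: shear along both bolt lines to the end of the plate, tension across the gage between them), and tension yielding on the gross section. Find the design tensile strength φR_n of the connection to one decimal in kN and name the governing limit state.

486.7 kN (net-section rupture governs)

Bolt shear: A_b = π(16)²/4 = 201.06 mm². φR_n = 0.75 × 372 × 201.06 × 10 × 1 = 561.0 kN.
Bearing (14 mm plate, F_u = 450 MPa): end bolts L_c = 28 − 18/2 = 19, R_n = min(1.2×19×14×450, 2.4×16×14×450) = 143.64 kN/bolt; interior L_c = 51 − 18 = 33, R_n = 241.92 kN/bolt. φR_n = 0.75 × (2×143.64 + 8×241.92) = 1667.0 kN.
Tension rupture (net): A_n = (143 − 2×20)×14 = 1442 mm² (U = 1.0, A_e = A_n). φR_n = 0.75 × 450 × 1442 = 486.7 kN.
Block shear: shear path 2×[28+4×51] = 2×232 mm, A_gv = 6496, A_nv = 2×(232 − 4.5×20)×14 = 3976 mm²; tension across gage: (58 − 1×20)×14 = 532 mm². R_n = min(0.6×450×3976, 0.6×345×6496) + 1.0×450×532 = min(1073.5, 1344.7) + 239.4 = 1312.9 kN. φR_n = 0.75 × 1312.9 = 984.7 kN.
Tension yield (gross): A_g = 143×14 = 2002 mm². φR_n = 0.90 × 345 × 2002 = 621.6 kN.
Governing: min(561.0, 1667.0, 486.7, 984.7, 621.6) = 486.7 kN → net-section rupture.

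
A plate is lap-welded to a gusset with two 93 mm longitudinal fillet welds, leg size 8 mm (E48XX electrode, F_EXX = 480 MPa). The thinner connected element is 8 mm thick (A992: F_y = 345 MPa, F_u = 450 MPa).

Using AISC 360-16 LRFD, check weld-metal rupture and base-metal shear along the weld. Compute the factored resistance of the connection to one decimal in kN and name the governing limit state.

Weld metal: throat = 0.707×8 = 5.656 mm, L = 2×93 = 186 mm. φR_n = 0.75 × 0.6 × 480 × 5.656 × 186 = 227.2 kN.
Base metal shear (8 mm plate): yield φR_n = 1.0×0.6×345×8×186 = 308.0 kN; rupture φR_n = 0.75×0.6×450×8×186 = 301.3 kN; take 301.3 kN (rupture).
Governing: min(227.2, 301.3) = 227.2 kN → weld metal.

227.2 kN (weld metal governs)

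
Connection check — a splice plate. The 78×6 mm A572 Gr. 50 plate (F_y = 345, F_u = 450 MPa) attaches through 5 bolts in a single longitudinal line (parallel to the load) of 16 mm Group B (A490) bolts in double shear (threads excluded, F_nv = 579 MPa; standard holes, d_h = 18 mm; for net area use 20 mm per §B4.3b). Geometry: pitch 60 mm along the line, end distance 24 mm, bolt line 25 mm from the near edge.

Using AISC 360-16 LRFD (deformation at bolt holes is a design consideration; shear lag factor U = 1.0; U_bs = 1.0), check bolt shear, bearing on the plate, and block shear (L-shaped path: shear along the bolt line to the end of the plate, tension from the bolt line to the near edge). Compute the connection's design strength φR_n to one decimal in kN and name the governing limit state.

Bolt shear: A_b = π(16)²/4 = 201.06 mm². φR_n = 0.75 × 579 × 201.06 × 5 × 2 = 873.1 kN.
Bearing (6 mm plate, F_u = 450 MPa): end bolts L_c = 24 − 18/2 = 15, R_n = min(1.2×15×6×450, 2.4×16×6×450) = 48.6 kN/bolt; interior L_c = 60 − 18 = 42, R_n = 103.68 kN/bolt. φR_n = 0.75 × (1×48.6 + 4×103.68) = 347.5 kN.
Block shear: shear path 1×[24+4×60] = 1×264 mm, A_gv = 1584, A_nv = 1×(264 − 4.5×20)×6 = 1044 mm²; tension to near edge: (25 − 0.5×20)×6 = 90 mm². R_n = min(0.6×450×1044, 0.6×345×1584) + 1.0×450×90 = min(281.88, 327.89) + 40.5 = 322.38 kN. φR_n = 0.75 × 322.38 = 241.8 kN.
Governing: min(873.1, 347.5, 241.8) = 241.8 kN → block shear.

241.8 kN (block shear governs)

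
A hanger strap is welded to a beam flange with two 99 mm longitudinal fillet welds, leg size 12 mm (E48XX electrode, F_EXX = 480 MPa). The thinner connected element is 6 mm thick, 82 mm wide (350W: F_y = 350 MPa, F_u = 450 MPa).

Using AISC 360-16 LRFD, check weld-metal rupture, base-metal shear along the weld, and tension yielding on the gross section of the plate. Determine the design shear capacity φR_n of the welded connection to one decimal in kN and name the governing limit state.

155.0 kN (gross-section yield governs)

Weld metal: throat = 0.707×12 = 8.484 mm, L = 2×99 = 198 mm. φR_n = 0.75 × 0.6 × 480 × 8.484 × 198 = 362.8 kN.
Base metal shear (6 mm plate): yield φR_n = 1.0×0.6×350×6×198 = 249.5 kN; rupture φR_n = 0.75×0.6×450×6×198 = 240.6 kN; take 240.6 kN (rupture).
Tension yield (gross): A_g = 82×6 = 492 mm². φR_n = 0.90 × 350 × 492 = 155.0 kN.
Governing: min(362.8, 240.6, 155.0) = 155.0 kN → gross-section yield.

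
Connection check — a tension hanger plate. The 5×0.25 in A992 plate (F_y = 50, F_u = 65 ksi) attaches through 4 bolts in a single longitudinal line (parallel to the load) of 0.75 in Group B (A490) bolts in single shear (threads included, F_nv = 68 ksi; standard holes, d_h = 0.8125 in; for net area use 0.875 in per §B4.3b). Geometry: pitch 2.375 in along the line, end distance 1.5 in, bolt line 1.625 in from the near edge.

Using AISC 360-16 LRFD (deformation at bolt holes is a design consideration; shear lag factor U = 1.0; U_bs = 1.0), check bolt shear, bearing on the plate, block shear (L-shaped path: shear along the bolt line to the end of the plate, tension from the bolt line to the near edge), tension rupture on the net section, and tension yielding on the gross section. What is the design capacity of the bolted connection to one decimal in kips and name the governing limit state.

50.3 kips (net-section rupture governs)

Bolt shear: A_b = π(0.75)²/4 = 0.44179 in². φR_n = 0.75 × 68 × 0.44179 × 4 × 1 = 90.1 kips.
Bearing (0.25 in plate, F_u = 65 ksi): end bolts L_c = 1.5 − 0.8125/2 = 1.09375, R_n = min(1.2×1.09375×0.25×65, 2.4×0.75×0.25×65) = 21.328 kips/bolt; interior L_c = 2.375 − 0.8125 = 1.5625, R_n = 29.25 kips/bolt. φR_n = 0.75 × (1×21.328 + 3×29.25) = 81.8 kips.
Block shear: shear path 1×[1.5+3×2.375] = 1×8.625 in, A_gv = 2.1563, A_nv = 1×(8.625 − 3.5×0.875)×0.25 = 1.3906 in²; tension to near edge: (1.625 − 0.5×0.875)×0.25 = 0.29688 in². R_n = min(0.6×65×1.3906, 0.6×50×2.1563) + 1.0×65×0.29688 = min(54.233, 64.689) + 19.297 = 73.53 kips. φR_n = 0.75 × 73.53 = 55.1 kips.
Tension rupture (net): A_n = (5 − 1×0.875)×0.25 = 1.0313 in² (U = 1.0, A_e = A_n). φR_n = 0.75 × 65 × 1.0313 = 50.3 kips.
Tension yield (gross): A_g = 5×0.25 = 1.25 in². φR_n = 0.90 × 50 × 1.25 = 56.3 kips.
Governing: min(90.1, 81.8, 55.1, 50.3, 56.3) = 50.3 kips → net-section rupture.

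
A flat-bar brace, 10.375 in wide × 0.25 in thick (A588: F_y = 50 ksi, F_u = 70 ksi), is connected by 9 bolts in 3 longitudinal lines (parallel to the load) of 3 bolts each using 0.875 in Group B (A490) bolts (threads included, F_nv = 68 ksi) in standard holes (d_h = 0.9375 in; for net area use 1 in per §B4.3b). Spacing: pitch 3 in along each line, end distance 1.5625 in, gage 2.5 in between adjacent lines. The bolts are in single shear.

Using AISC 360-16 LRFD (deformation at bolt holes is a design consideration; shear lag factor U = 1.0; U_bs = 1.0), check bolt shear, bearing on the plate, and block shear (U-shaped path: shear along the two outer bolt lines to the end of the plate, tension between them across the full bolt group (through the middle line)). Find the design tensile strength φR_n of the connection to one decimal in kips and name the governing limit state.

119.1 kips (block shear governs)

Bolt shear: A_b = π(0.875)²/4 = 0.60132 in². φR_n = 0.75 × 68 × 0.60132 × 9 × 1 = 276.0 kips.
Bearing (0.25 in plate, F_u = 70 ksi): end bolts L_c = 1.5625 − 0.9375/2 = 1.09375, R_n = min(1.2×1.09375×0.25×70, 2.4×0.875×0.25×70) = 22.969 kips/bolt; interior L_c = 3 − 0.9375 = 2.0625, R_n = 36.75 kips/bolt. φR_n = 0.75 × (3×22.969 + 6×36.75) = 217.1 kips.
Block shear: shear path 2×[1.5625+2×3] = 2×7.5625 in, A_gv = 3.7813, A_nv = 2×(7.5625 − 2.5×1)×0.25 = 2.5313 in²; tension across gage: (5 − 2×1)×0.25 = 0.75 in². R_n = min(0.6×70×2.5313, 0.6×50×3.7813) + 1.0×70×0.75 = min(106.31, 113.44) + 52.5 = 158.81 kips. φR_n = 0.75 × 158.81 = 119.1 kips.
Governing: min(276.0, 217.1, 119.1) = 119.1 kips → block shear.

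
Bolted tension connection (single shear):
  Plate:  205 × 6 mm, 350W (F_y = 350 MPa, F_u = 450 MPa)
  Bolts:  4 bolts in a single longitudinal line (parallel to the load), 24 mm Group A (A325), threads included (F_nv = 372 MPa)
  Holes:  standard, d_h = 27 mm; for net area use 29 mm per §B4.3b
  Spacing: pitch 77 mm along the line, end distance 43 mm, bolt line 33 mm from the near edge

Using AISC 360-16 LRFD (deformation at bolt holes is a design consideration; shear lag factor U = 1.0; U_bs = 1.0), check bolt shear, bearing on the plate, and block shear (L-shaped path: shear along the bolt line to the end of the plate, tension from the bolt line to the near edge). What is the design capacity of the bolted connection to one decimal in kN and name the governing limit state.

247.1 kN (block shear governs)

Bolt shear: A_b = π(24)²/4 = 452.39 mm². φR_n = 0.75 × 372 × 452.39 × 4 × 1 = 504.9 kN.
Bearing (6 mm plate, F_u = 450 MPa): end bolts L_c = 43 − 27/2 = 29.5, R_n = min(1.2×29.5×6×450, 2.4×24×6×450) = 95.58 kN/bolt; interior L_c = 77 − 27 = 50, R_n = 155.52 kN/bolt. φR_n = 0.75 × (1×95.58 + 3×155.52) = 421.6 kN.
Block shear: shear path 1×[43+3×77] = 1×274 mm, A_gv = 1644, A_nv = 1×(274 − 3.5×29)×6 = 1035 mm²; tension to near edge: (33 − 0.5×29)×6 = 111 mm². R_n = min(0.6×450×1035, 0.6×350×1644) + 1.0×450×111 = min(279.45, 345.24) + 49.95 = 329.4 kN. φR_n = 0.75 × 329.4 = 247.1 kN.
Governing: min(504.9, 421.6, 247.1) = 247.1 kN → block shear.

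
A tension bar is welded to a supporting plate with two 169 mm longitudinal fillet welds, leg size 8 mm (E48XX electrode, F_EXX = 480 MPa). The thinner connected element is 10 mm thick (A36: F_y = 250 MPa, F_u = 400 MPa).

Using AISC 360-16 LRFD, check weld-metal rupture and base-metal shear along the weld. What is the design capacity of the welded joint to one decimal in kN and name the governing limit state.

412.9 kN (weld metal governs)

Weld metal: throat = 0.707×8 = 5.656 mm, L = 2×169 = 338 mm. φR_n = 0.75 × 0.6 × 480 × 5.656 × 338 = 412.9 kN.
Base metal shear (10 mm plate): yield φR_n = 1.0×0.6×250×10×338 = 507.0 kN; rupture φR_n = 0.75×0.6×400×10×338 = 608.4 kN; take 507.0 kN (yield).
Governing: min(412.9, 507.0) = 412.9 kN → weld metal.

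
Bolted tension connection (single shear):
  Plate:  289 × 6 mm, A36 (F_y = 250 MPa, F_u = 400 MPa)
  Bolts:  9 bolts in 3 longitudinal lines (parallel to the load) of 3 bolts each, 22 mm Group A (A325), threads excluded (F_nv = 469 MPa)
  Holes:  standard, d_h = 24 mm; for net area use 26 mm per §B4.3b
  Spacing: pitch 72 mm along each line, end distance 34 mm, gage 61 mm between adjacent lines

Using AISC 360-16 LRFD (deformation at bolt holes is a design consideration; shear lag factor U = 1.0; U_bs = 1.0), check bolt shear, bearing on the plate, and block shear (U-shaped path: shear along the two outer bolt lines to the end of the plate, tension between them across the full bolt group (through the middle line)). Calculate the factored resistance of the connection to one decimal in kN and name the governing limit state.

366.3 kN (block shear governs)

Bolt shear: A_b = π(22)²/4 = 380.13 mm². φR_n = 0.75 × 469 × 380.13 × 9 × 1 = 1203.4 kN.
Bearing (6 mm plate, F_u = 400 MPa): end bolts L_c = 34 − 24/2 = 22, R_n = min(1.2×22×6×400, 2.4×22×6×400) = 63.36 kN/bolt; interior L_c = 72 − 24 = 48, R_n = 126.72 kN/bolt. φR_n = 0.75 × (3×63.36 + 6×126.72) = 712.8 kN.
Block shear: shear path 2×[34+2×72] = 2×178 mm, A_gv = 2136, A_nv = 2×(178 − 2.5×26)×6 = 1356 mm²; tension across gage: (122 − 2×26)×6 = 420 mm². R_n = min(0.6×400×1356, 0.6×250×2136) + 1.0×400×420 = min(325.44, 320.4) + 168 = 488.4 kN. φR_n = 0.75 × 488.4 = 366.3 kN.
Governing: min(1203.4, 712.8, 366.3) = 366.3 kN → block shear.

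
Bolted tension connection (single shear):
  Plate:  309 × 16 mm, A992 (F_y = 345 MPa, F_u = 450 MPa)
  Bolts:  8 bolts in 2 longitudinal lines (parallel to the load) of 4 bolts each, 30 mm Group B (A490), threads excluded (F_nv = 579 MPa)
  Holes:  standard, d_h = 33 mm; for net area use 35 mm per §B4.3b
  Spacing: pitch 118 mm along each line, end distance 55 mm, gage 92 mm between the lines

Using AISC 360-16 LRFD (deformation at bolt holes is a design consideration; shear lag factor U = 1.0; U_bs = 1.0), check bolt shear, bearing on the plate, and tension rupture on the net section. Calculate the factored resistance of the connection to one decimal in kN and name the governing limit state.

Bolt shear: A_b = π(30)²/4 = 706.86 mm². φR_n = 0.75 × 579 × 706.86 × 8 × 1 = 2455.6 kN.
Bearing (16 mm plate, F_u = 450 MPa): end bolts L_c = 55 − 33/2 = 38.5, R_n = min(1.2×38.5×16×450, 2.4×30×16×450) = 332.64 kN/bolt; interior L_c = 118 − 33 = 85, R_n = 518.4 kN/bolt. φR_n = 0.75 × (2×332.64 + 6×518.4) = 2831.8 kN.
Tension rupture (net): A_n = (309 − 2×35)×16 = 3824 mm² (U = 1.0, A_e = A_n). φR_n = 0.75 × 450 × 3824 = 1290.6 kN.
Governing: min(2455.6, 2831.8, 1290.6) = 1290.6 kN → net-section rupture.

1290.6 kN (net-section rupture governs)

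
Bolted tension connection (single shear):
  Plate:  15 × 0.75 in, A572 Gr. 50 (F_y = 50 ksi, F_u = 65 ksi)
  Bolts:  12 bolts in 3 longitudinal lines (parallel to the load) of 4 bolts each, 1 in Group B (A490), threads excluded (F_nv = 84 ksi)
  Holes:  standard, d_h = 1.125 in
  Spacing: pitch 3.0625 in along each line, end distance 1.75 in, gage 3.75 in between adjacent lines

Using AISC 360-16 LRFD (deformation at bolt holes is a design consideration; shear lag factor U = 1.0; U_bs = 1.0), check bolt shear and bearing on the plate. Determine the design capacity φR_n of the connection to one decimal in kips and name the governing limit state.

593.8 kips (bolt shear governs)

Bolt shear: A_b = π(1)²/4 = 0.7854 in². φR_n = 0.75 × 84 × 0.7854 × 12 × 1 = 593.8 kips.
Bearing (0.75 in plate, F_u = 65 ksi): end bolts L_c = 1.75 − 1.125/2 = 1.1875, R_n = min(1.2×1.1875×0.75×65, 2.4×1×0.75×65) = 69.469 kips/bolt; interior L_c = 3.0625 − 1.125 = 1.9375, R_n = 113.34 kips/bolt. φR_n = 0.75 × (3×69.469 + 9×113.34) = 921.4 kips.
Governing: min(593.8, 921.4) = 593.8 kips → bolt shear.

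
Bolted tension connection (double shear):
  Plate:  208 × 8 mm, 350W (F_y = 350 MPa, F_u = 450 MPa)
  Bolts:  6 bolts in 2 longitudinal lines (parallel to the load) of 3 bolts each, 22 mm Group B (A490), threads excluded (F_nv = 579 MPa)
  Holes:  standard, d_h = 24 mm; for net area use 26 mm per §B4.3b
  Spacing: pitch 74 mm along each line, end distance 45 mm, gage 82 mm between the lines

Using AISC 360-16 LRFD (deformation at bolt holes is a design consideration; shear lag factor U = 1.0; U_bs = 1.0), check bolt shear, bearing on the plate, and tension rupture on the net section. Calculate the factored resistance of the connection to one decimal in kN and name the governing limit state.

Bolt shear: A_b = π(22)²/4 = 380.13 mm². φR_n = 0.75 × 579 × 380.13 × 6 × 2 = 1980.9 kN.
Bearing (8 mm plate, F_u = 450 MPa): end bolts L_c = 45 − 24/2 = 33, R_n = min(1.2×33×8×450, 2.4×22×8×450) = 142.56 kN/bolt; interior L_c = 74 − 24 = 50, R_n = 190.08 kN/bolt. φR_n = 0.75 × (2×142.56 + 4×190.08) = 784.1 kN.
Tension rupture (net): A_n = (208 − 2×26)×8 = 1248 mm² (U = 1.0, A_e = A_n). φR_n = 0.75 × 450 × 1248 = 421.2 kN.
Governing: min(1980.9, 784.1, 421.2) = 421.2 kN → net-section rupture.

421.2 kN (net-section rupture governs)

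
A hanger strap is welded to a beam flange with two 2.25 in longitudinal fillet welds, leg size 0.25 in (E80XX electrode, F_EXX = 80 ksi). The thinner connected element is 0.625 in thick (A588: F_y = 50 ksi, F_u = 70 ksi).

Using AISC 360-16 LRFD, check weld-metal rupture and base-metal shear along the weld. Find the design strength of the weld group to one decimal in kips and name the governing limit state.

28.6 kips (weld metal governs)

Weld metal: throat = 0.707×0.25 = 0.17675 in, L = 2×2.25 = 4.5 in. φR_n = 0.75 × 0.6 × 80 × 0.17675 × 4.5 = 28.6 kips.
Base metal shear (0.625 in plate): yield φR_n = 1.0×0.6×50×0.625×4.5 = 84.4 kips; rupture φR_n = 0.75×0.6×70×0.625×4.5 = 88.6 kips; take 84.4 kips (yield).
Governing: min(28.6, 84.4) = 28.6 kips → weld metal.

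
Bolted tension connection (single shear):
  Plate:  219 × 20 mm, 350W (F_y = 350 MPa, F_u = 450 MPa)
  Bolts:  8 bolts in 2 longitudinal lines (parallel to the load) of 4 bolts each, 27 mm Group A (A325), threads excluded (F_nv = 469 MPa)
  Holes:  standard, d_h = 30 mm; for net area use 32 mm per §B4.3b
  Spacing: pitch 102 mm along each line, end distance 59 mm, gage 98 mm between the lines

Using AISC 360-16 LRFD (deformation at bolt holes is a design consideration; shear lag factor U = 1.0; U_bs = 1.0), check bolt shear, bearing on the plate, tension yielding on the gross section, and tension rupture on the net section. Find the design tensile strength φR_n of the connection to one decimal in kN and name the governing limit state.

1046.3 kN (net-section rupture governs)

Bolt shear: A_b = π(27)²/4 = 572.56 mm². φR_n = 0.75 × 469 × 572.56 × 8 × 1 = 1611.2 kN.
Bearing (20 mm plate, F_u = 450 MPa): end bolts L_c = 59 − 30/2 = 44, R_n = min(1.2×44×20×450, 2.4×27×20×450) = 475.2 kN/bolt; interior L_c = 102 − 30 = 72, R_n = 583.2 kN/bolt. φR_n = 0.75 × (2×475.2 + 6×583.2) = 3337.2 kN.
Tension yield (gross): A_g = 219×20 = 4380 mm². φR_n = 0.90 × 350 × 4380 = 1379.7 kN.
Tension rupture (net): A_n = (219 − 2×32)×20 = 3100 mm² (U = 1.0, A_e = A_n). φR_n = 0.75 × 450 × 3100 = 1046.3 kN.
Governing: min(1611.2, 3337.2, 1379.7, 1046.3) = 1046.3 kN → net-section rupture.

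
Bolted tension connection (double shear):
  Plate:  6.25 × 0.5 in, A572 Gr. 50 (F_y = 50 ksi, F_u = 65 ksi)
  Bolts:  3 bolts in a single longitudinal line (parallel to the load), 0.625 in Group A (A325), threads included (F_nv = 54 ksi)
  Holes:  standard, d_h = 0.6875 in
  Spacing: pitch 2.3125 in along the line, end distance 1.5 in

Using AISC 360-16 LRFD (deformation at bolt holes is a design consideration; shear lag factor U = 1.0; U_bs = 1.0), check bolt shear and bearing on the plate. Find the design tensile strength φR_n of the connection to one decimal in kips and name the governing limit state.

Bolt shear: A_b = π(0.625)²/4 = 0.3068 in². φR_n = 0.75 × 54 × 0.3068 × 3 × 2 = 74.6 kips.
Bearing (0.5 in plate, F_u = 65 ksi): end bolts L_c = 1.5 − 0.6875/2 = 1.15625, R_n = min(1.2×1.15625×0.5×65, 2.4×0.625×0.5×65) = 45.094 kips/bolt; interior L_c = 2.3125 − 0.6875 = 1.625, R_n = 48.75 kips/bolt. φR_n = 0.75 × (1×45.094 + 2×48.75) = 106.9 kips.
Governing: min(74.6, 106.9) = 74.6 kips → bolt shear.

74.6 kips (bolt shear governs)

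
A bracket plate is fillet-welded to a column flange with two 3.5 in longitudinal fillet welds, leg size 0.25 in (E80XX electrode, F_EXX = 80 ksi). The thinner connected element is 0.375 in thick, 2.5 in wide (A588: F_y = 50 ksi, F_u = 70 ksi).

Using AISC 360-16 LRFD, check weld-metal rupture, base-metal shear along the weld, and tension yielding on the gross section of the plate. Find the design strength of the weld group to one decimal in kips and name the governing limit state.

Weld metal: throat = 0.707×0.25 = 0.17675 in, L = 2×3.5 = 7 in. φR_n = 0.75 × 0.6 × 80 × 0.17675 × 7 = 44.5 kips.
Base metal shear (0.375 in plate): yield φR_n = 1.0×0.6×50×0.375×7 = 78.8 kips; rupture φR_n = 0.75×0.6×70×0.375×7 = 82.7 kips; take 78.8 kips (yield).
Tension yield (gross): A_g = 2.5×0.375 = 0.9375 in². φR_n = 0.90 × 50 × 0.9375 = 42.2 kips.
Governing: min(44.5, 78.8, 42.2) = 42.2 kips → gross-section yield.

42.2 kips (gross-section yield governs)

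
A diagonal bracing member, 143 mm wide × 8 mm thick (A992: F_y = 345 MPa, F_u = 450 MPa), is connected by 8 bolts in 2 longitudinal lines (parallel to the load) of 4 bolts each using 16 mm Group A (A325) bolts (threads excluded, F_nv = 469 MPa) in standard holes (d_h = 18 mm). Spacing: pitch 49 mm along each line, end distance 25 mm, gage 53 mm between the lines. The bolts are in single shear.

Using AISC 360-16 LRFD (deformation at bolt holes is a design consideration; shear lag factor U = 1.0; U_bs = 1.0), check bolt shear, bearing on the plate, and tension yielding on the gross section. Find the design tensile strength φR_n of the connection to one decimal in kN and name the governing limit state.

Bolt shear: A_b = π(16)²/4 = 201.06 mm². φR_n = 0.75 × 469 × 201.06 × 8 × 1 = 565.8 kN.
Bearing (8 mm plate, F_u = 450 MPa): end bolts L_c = 25 − 18/2 = 16, R_n = min(1.2×16×8×450, 2.4×16×8×450) = 69.12 kN/bolt; interior L_c = 49 − 18 = 31, R_n = 133.92 kN/bolt. φR_n = 0.75 × (2×69.12 + 6×133.92) = 706.3 kN.
Tension yield (gross): A_g = 143×8 = 1144 mm². φR_n = 0.90 × 345 × 1144 = 355.2 kN.
Governing: min(565.8, 706.3, 355.2) = 355.2 kN → gross-section yield.

355.2 kN (gross-section yield governs)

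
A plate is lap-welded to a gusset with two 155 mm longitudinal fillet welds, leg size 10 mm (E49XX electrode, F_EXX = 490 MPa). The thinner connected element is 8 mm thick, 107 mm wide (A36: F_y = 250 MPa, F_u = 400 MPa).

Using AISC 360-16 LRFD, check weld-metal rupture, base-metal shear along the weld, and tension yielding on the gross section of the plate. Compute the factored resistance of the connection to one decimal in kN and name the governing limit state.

192.6 kN (gross-section yield governs)

Weld metal: throat = 0.707×10 = 7.07 mm, L = 2×155 = 310 mm. φR_n = 0.75 × 0.6 × 490 × 7.07 × 310 = 483.3 kN.
Base metal shear (8 mm plate): yield φR_n = 1.0×0.6×250×8×310 = 372.0 kN; rupture φR_n = 0.75×0.6×400×8×310 = 446.4 kN; take 372.0 kN (yield).
Tension yield (gross): A_g = 107×8 = 856 mm². φR_n = 0.90 × 250 × 856 = 192.6 kN.
Governing: min(483.3, 372.0, 192.6) = 192.6 kN → gross-section yield.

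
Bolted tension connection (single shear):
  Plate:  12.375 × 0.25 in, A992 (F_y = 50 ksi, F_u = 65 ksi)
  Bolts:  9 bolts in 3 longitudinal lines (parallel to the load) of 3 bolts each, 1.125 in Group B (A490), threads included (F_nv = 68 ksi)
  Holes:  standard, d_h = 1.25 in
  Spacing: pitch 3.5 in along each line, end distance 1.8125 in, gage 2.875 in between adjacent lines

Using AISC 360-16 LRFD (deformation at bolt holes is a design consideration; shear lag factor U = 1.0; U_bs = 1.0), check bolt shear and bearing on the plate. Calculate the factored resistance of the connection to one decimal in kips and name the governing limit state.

249.5 kips (bearing governs)

Bolt shear: A_b = π(1.125)²/4 = 0.99402 in². φR_n = 0.75 × 68 × 0.99402 × 9 × 1 = 456.3 kips.
Bearing (0.25 in plate, F_u = 65 ksi): end bolts L_c = 1.8125 − 1.25/2 = 1.1875, R_n = min(1.2×1.1875×0.25×65, 2.4×1.125×0.25×65) = 23.156 kips/bolt; interior L_c = 3.5 − 1.25 = 2.25, R_n = 43.875 kips/bolt. φR_n = 0.75 × (3×23.156 + 6×43.875) = 249.5 kips.
Governing: min(456.3, 249.5) = 249.5 kips → bearing.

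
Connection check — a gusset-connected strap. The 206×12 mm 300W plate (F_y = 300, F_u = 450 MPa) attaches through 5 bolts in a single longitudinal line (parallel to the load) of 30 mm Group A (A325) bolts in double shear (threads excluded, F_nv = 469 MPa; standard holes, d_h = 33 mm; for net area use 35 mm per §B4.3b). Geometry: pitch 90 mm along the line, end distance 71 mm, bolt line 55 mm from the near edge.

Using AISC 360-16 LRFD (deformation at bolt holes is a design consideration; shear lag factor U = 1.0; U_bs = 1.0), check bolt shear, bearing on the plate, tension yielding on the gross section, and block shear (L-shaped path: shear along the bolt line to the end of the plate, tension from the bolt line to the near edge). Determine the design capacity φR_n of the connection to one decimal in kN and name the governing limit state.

Bolt shear: A_b = π(30)²/4 = 706.86 mm². φR_n = 0.75 × 469 × 706.86 × 5 × 2 = 2486.4 kN.
Bearing (12 mm plate, F_u = 450 MPa): end bolts L_c = 71 − 33/2 = 54.5, R_n = min(1.2×54.5×12×450, 2.4×30×12×450) = 353.16 kN/bolt; interior L_c = 90 − 33 = 57, R_n = 369.36 kN/bolt. φR_n = 0.75 × (1×353.16 + 4×369.36) = 1373.0 kN.
Tension yield (gross): A_g = 206×12 = 2472 mm². φR_n = 0.90 × 300 × 2472 = 667.4 kN.
Block shear: shear path 1×[71+4×90] = 1×431 mm, A_gv = 5172, A_nv = 1×(431 − 4.5×35)×12 = 3282 mm²; tension to near edge: (55 − 0.5×35)×12 = 450 mm². R_n = min(0.6×450×3282, 0.6×300×5172) + 1.0×450×450 = min(886.14, 930.96) + 202.5 = 1088.6 kN. φR_n = 0.75 × 1088.6 = 816.5 kN.
Governing: min(2486.4, 1373.0, 667.4, 816.5) = 667.4 kN → gross-section yield.

667.4 kN (gross-section yield governs)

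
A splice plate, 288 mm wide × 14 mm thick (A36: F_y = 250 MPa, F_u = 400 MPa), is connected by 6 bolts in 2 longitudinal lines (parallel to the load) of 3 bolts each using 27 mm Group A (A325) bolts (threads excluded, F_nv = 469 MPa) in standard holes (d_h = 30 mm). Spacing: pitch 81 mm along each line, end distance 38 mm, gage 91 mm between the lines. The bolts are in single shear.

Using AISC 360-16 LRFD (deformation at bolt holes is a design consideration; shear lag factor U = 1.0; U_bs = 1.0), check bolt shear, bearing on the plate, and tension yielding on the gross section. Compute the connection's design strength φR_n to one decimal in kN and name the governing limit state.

Bolt shear: A_b = π(27)²/4 = 572.56 mm². φR_n = 0.75 × 469 × 572.56 × 6 × 1 = 1208.4 kN.
Bearing (14 mm plate, F_u = 400 MPa): end bolts L_c = 38 − 30/2 = 23, R_n = min(1.2×23×14×400, 2.4×27×14×400) = 154.56 kN/bolt; interior L_c = 81 − 30 = 51, R_n = 342.72 kN/bolt. φR_n = 0.75 × (2×154.56 + 4×342.72) = 1260.0 kN.
Tension yield (gross): A_g = 288×14 = 4032 mm². φR_n = 0.90 × 250 × 4032 = 907.2 kN.
Governing: min(1208.4, 1260.0, 907.2) = 907.2 kN → gross-section yield.

907.2 kN (gross-section yield governs)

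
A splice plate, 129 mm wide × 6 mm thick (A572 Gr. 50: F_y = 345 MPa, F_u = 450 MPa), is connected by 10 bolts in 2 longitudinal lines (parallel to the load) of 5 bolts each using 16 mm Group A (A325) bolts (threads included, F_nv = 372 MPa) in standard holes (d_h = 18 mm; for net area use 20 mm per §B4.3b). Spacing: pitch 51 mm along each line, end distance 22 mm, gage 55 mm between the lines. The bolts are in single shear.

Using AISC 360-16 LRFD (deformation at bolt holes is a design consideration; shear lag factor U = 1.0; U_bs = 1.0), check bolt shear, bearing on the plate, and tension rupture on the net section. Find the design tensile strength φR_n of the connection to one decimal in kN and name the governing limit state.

Bolt shear: A_b = π(16)²/4 = 201.06 mm². φR_n = 0.75 × 372 × 201.06 × 10 × 1 = 561.0 kN.
Bearing (6 mm plate, F_u = 450 MPa): end bolts L_c = 22 − 18/2 = 13, R_n = min(1.2×13×6×450, 2.4×16×6×450) = 42.12 kN/bolt; interior L_c = 51 − 18 = 33, R_n = 103.68 kN/bolt. φR_n = 0.75 × (2×42.12 + 8×103.68) = 685.3 kN.
Tension rupture (net): A_n = (129 − 2×20)×6 = 534 mm² (U = 1.0, A_e = A_n). φR_n = 0.75 × 450 × 534 = 180.2 kN.
Governing: min(561.0, 685.3, 180.2) = 180.2 kN → net-section rupture.

180.2 kN (net-section rupture governs)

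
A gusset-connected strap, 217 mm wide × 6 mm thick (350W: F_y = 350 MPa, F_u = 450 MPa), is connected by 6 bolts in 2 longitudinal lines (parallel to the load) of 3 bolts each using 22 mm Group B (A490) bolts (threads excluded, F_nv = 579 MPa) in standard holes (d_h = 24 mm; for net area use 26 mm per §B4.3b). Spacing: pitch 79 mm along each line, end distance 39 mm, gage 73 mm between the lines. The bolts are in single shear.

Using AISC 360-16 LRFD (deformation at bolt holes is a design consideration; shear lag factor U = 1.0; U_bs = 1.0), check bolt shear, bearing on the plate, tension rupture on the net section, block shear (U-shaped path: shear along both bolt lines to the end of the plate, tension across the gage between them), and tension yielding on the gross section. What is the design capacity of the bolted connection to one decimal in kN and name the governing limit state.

Bolt shear: A_b = π(22)²/4 = 380.13 mm². φR_n = 0.75 × 579 × 380.13 × 6 × 1 = 990.4 kN.
Bearing (6 mm plate, F_u = 450 MPa): end bolts L_c = 39 − 24/2 = 27, R_n = min(1.2×27×6×450, 2.4×22×6×450) = 87.48 kN/bolt; interior L_c = 79 − 24 = 55, R_n = 142.56 kN/bolt. φR_n = 0.75 × (2×87.48 + 4×142.56) = 558.9 kN.
Tension rupture (net): A_n = (217 − 2×26)×6 = 990 mm² (U = 1.0, A_e = A_n). φR_n = 0.75 × 450 × 990 = 334.1 kN.
Block shear: shear path 2×[39+2×79] = 2×197 mm, A_gv = 2364, A_nv = 2×(197 − 2.5×26)×6 = 1584 mm²; tension across gage: (73 − 1×26)×6 = 282 mm². R_n = min(0.6×450×1584, 0.6×350×2364) + 1.0×450×282 = min(427.68, 496.44) + 126.9 = 554.58 kN. φR_n = 0.75 × 554.58 = 415.9 kN.
Tension yield (gross): A_g = 217×6 = 1302 mm². φR_n = 0.90 × 350 × 1302 = 410.1 kN.
Governing: min(990.4, 558.9, 334.1, 415.9, 410.1) = 334.1 kN → net-section rupture.

334.1 kN (net-section rupture governs)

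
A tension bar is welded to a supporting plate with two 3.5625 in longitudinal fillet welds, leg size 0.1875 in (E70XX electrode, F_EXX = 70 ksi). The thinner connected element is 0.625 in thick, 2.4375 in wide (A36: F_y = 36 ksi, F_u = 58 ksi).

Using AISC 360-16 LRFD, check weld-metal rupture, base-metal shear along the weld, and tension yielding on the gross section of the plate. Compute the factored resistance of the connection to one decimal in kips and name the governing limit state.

Weld metal: throat = 0.707×0.1875 = 0.13256 in, L = 2×3.5625 = 7.125 in. φR_n = 0.75 × 0.6 × 70 × 0.13256 × 7.125 = 29.8 kips.
Base metal shear (0.625 in plate): yield φR_n = 1.0×0.6×36×0.625×7.125 = 96.2 kips; rupture φR_n = 0.75×0.6×58×0.625×7.125 = 116.2 kips; take 96.2 kips (yield).
Tension yield (gross): A_g = 2.4375×0.625 = 1.5234 in². φR_n = 0.90 × 36 × 1.5234 = 49.4 kips.
Governing: min(29.8, 96.2, 49.4) = 29.8 kips → weld metal.

29.8 kips (weld metal governs)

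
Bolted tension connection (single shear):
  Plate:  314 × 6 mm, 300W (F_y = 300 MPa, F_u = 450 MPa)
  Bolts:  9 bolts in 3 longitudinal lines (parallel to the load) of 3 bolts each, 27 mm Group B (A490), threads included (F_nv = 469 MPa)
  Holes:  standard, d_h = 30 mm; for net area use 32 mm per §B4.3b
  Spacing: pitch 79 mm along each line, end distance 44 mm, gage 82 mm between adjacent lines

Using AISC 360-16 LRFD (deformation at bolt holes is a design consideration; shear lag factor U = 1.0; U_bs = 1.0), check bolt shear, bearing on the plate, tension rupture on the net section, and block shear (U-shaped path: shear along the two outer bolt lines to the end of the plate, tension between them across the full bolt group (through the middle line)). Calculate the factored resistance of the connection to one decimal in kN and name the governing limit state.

441.5 kN (net-section rupture governs)

Bolt shear: A_b = π(27)²/4 = 572.56 mm². φR_n = 0.75 × 469 × 572.56 × 9 × 1 = 1812.6 kN.
Bearing (6 mm plate, F_u = 450 MPa): end bolts L_c = 44 − 30/2 = 29, R_n = min(1.2×29×6×450, 2.4×27×6×450) = 93.96 kN/bolt; interior L_c = 79 − 30 = 49, R_n = 158.76 kN/bolt. φR_n = 0.75 × (3×93.96 + 6×158.76) = 925.8 kN.
Tension rupture (net): A_n = (314 − 3×32)×6 = 1308 mm² (U = 1.0, A_e = A_n). φR_n = 0.75 × 450 × 1308 = 441.5 kN.
Block shear: shear path 2×[44+2×79] = 2×202 mm, A_gv = 2424, A_nv = 2×(202 − 2.5×32)×6 = 1464 mm²; tension across gage: (164 − 2×32)×6 = 600 mm². R_n = min(0.6×450×1464, 0.6×300×2424) + 1.0×450×600 = min(395.28, 436.32) + 270 = 665.28 kN. φR_n = 0.75 × 665.28 = 499.0 kN.
Governing: min(1812.6, 925.8, 441.5, 499.0) = 441.5 kN → net-section rupture.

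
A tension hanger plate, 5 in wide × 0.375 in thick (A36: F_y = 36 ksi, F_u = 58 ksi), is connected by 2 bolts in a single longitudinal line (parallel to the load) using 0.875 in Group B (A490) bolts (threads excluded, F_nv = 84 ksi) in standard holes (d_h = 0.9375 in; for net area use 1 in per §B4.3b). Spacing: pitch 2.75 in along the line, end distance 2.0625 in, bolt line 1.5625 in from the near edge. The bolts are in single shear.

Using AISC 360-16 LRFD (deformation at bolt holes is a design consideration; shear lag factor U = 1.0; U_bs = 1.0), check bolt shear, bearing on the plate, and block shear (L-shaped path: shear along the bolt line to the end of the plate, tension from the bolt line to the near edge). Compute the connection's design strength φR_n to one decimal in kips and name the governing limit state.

Bolt shear: A_b = π(0.875)²/4 = 0.60132 in². φR_n = 0.75 × 84 × 0.60132 × 2 × 1 = 75.8 kips.
Bearing (0.375 in plate, F_u = 58 ksi): end bolts L_c = 2.0625 − 0.9375/2 = 1.59375, R_n = min(1.2×1.59375×0.375×58, 2.4×0.875×0.375×58) = 41.597 kips/bolt; interior L_c = 2.75 − 0.9375 = 1.8125, R_n = 45.675 kips/bolt. φR_n = 0.75 × (1×41.597 + 1×45.675) = 65.5 kips.
Block shear: shear path 1×[2.0625+1×2.75] = 1×4.8125 in, A_gv = 1.8047, A_nv = 1×(4.8125 − 1.5×1)×0.375 = 1.2422 in²; tension to near edge: (1.5625 − 0.5×1)×0.375 = 0.39844 in². R_n = min(0.6×58×1.2422, 0.6×36×1.8047) + 1.0×58×0.39844 = min(43.229, 38.982) + 23.11 = 62.092 kips. φR_n = 0.75 × 62.092 = 46.6 kips.
Governing: min(75.8, 65.5, 46.6) = 46.6 kips → block shear.

46.6 kips (block shear governs)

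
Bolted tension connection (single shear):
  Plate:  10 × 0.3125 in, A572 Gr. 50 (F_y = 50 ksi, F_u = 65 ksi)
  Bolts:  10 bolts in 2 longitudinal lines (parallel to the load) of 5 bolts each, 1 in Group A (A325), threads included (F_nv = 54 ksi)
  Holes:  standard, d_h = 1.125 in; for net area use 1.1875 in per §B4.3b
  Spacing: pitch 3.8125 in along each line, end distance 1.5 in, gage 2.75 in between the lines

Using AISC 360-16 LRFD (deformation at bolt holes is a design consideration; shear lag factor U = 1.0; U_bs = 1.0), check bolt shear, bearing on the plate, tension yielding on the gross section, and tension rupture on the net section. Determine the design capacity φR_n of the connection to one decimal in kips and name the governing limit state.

Bolt shear: A_b = π(1)²/4 = 0.7854 in². φR_n = 0.75 × 54 × 0.7854 × 10 × 1 = 318.1 kips.
Bearing (0.3125 in plate, F_u = 65 ksi): end bolts L_c = 1.5 − 1.125/2 = 0.9375, R_n = min(1.2×0.9375×0.3125×65, 2.4×1×0.3125×65) = 22.852 kips/bolt; interior L_c = 3.8125 − 1.125 = 2.6875, R_n = 48.75 kips/bolt. φR_n = 0.75 × (2×22.852 + 8×48.75) = 326.8 kips.
Tension yield (gross): A_g = 10×0.3125 = 3.125 in². φR_n = 0.90 × 50 × 3.125 = 140.6 kips.
Tension rupture (net): A_n = (10 − 2×1.1875)×0.3125 = 2.3828 in² (U = 1.0, A_e = A_n). φR_n = 0.75 × 65 × 2.3828 = 116.2 kips.
Governing: min(318.1, 326.8, 140.6, 116.2) = 116.2 kips → net-section rupture.

116.2 kips (net-section rupture governs)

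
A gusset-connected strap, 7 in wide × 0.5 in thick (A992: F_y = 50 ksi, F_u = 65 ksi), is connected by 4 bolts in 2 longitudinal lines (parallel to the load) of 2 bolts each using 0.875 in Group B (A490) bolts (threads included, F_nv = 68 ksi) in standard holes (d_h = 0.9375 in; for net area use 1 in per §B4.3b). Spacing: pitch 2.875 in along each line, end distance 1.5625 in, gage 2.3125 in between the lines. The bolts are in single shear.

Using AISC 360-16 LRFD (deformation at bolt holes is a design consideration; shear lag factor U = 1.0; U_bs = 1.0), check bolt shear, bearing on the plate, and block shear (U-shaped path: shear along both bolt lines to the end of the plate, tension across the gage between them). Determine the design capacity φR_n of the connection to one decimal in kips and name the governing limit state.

Bolt shear: A_b = π(0.875)²/4 = 0.60132 in². φR_n = 0.75 × 68 × 0.60132 × 4 × 1 = 122.7 kips.
Bearing (0.5 in plate, F_u = 65 ksi): end bolts L_c = 1.5625 − 0.9375/2 = 1.09375, R_n = min(1.2×1.09375×0.5×65, 2.4×0.875×0.5×65) = 42.656 kips/bolt; interior L_c = 2.875 − 0.9375 = 1.9375, R_n = 68.25 kips/bolt. φR_n = 0.75 × (2×42.656 + 2×68.25) = 166.4 kips.
Block shear: shear path 2×[1.5625+1×2.875] = 2×4.4375 in, A_gv = 4.4375, A_nv = 2×(4.4375 − 1.5×1)×0.5 = 2.9375 in²; tension across gage: (2.3125 − 1×1)×0.5 = 0.65625 in². R_n = min(0.6×65×2.9375, 0.6×50×4.4375) + 1.0×65×0.65625 = min(114.56, 133.13) + 42.656 = 157.22 kips. φR_n = 0.75 × 157.22 = 117.9 kips.
Governing: min(122.7, 166.4, 117.9) = 117.9 kips → block shear.

117.9 kips (block shear governs)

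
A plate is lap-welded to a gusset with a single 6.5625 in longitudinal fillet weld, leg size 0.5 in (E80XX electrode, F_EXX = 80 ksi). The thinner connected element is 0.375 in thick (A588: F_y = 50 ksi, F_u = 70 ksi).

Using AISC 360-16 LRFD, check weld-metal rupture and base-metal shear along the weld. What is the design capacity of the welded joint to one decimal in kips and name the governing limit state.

73.8 kips (base-metal shear governs)

Weld metal: throat = 0.707×0.5 = 0.3535 in, L = 6.5625 in. φR_n = 0.75 × 0.6 × 80 × 0.3535 × 6.5625 = 83.5 kips.
Base metal shear (0.375 in plate): yield φR_n = 1.0×0.6×50×0.375×6.5625 = 73.8 kips; rupture φR_n = 0.75×0.6×70×0.375×6.5625 = 77.5 kips; take 73.8 kips (yield).
Governing: min(83.5, 73.8) = 73.8 kips → base-metal shear.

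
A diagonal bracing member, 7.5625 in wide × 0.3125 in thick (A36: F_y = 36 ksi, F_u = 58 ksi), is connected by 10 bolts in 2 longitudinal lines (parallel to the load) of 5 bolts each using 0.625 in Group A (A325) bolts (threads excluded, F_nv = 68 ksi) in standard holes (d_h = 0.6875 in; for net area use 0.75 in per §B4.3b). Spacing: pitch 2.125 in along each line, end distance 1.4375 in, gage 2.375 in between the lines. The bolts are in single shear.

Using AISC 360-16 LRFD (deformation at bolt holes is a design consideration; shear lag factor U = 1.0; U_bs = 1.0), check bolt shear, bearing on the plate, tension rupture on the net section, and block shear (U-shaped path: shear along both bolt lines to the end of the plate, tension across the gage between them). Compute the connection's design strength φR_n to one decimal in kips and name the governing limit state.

Bolt shear: A_b = π(0.625)²/4 = 0.3068 in². φR_n = 0.75 × 68 × 0.3068 × 10 × 1 = 156.5 kips.
Bearing (0.3125 in plate, F_u = 58 ksi): end bolts L_c = 1.4375 − 0.6875/2 = 1.09375, R_n = min(1.2×1.09375×0.3125×58, 2.4×0.625×0.3125×58) = 23.789 kips/bolt; interior L_c = 2.125 − 0.6875 = 1.4375, R_n = 27.188 kips/bolt. φR_n = 0.75 × (2×23.789 + 8×27.188) = 198.8 kips.
Tension rupture (net): A_n = (7.5625 − 2×0.75)×0.3125 = 1.8945 in² (U = 1.0, A_e = A_n). φR_n = 0.75 × 58 × 1.8945 = 82.4 kips.
Block shear: shear path 2×[1.4375+4×2.125] = 2×9.9375 in, A_gv = 6.2109, A_nv = 2×(9.9375 − 4.5×0.75)×0.3125 = 4.1016 in²; tension across gage: (2.375 − 1×0.75)×0.3125 = 0.50781 in². R_n = min(0.6×58×4.1016, 0.6×36×6.2109) + 1.0×58×0.50781 = min(142.74, 134.16) + 29.453 = 163.61 kips. φR_n = 0.75 × 163.61 = 122.7 kips.
Governing: min(156.5, 198.8, 82.4, 122.7) = 82.4 kips → net-section rupture.

82.4 kips (net-section rupture governs)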